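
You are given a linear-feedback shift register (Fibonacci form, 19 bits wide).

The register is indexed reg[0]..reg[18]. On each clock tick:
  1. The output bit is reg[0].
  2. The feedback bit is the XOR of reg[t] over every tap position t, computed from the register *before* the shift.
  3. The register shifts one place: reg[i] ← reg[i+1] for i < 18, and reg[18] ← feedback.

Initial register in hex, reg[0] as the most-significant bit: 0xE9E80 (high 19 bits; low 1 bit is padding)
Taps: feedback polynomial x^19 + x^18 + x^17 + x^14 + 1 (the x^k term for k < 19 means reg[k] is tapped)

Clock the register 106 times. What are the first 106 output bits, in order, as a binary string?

k : reg_k → out_k, fb_k
0: 1110100111101000000 → 1, fb=1
1: 1101001111010000001 → 1, fb=0
2: 1010011110100000010 → 1, fb=0
3: 0100111101000000100 → 0, fb=0
4: 1001111010000001000 → 1, fb=1
5: 0011110100000010001 → 0, fb=0
6: 0111101000000100010 → 0, fb=1
7: 1111010000001000101 → 1, fb=0
8: 1110100000010001010 → 1, fb=0
9: 1101000000100010100 → 1, fb=0
10: 1010000001000101000 → 1, fb=1
11: 0100000010001010001 → 0, fb=0
12: 1000000100010100010 → 1, fb=0
13: 0000001000101000100 → 0, fb=0
14: 0000010001010001000 → 0, fb=0
15: 0000100010100010000 → 0, fb=1
16: 0001000101000100001 → 0, fb=1
17: 0010001010001000011 → 0, fb=0
18: 0100010100010000110 → 0, fb=1
19: 1000101000100001101 → 1, fb=0
20: 0001010001000011010 → 0, fb=0
21: 0010100010000110100 → 0, fb=1
22: 0101000100001101001 → 0, fb=1
23: 1010001000011010011 → 1, fb=0
24: 0100010000110100110 → 0, fb=1
25: 1000100001101001101 → 1, fb=0
26: 0001000011010011010 → 0, fb=0
27: 0010000110100110100 → 0, fb=1
28: 0100001101001101001 → 0, fb=1
29: 1000011010011010011 → 1, fb=0
30: 0000110100110100110 → 0, fb=1
31: 0001101001101001101 → 0, fb=1
32: 0011010011010011011 → 0, fb=1
33: 0110100110100110111 → 0, fb=1
34: 1101001101001101111 → 1, fb=1
35: 1010011010011011111 → 1, fb=0
36: 0100110100110111110 → 0, fb=0
37: 1001101001101111100 → 1, fb=0
38: 0011010011011111000 → 0, fb=1
39: 0110100110111110001 → 0, fb=0
40: 1101001101111100010 → 1, fb=0
41: 1010011011111000100 → 1, fb=1
42: 0100110111110001001 → 0, fb=1
43: 1001101111100010011 → 1, fb=0
44: 0011011111000100110 → 0, fb=1
45: 0110111110001001101 → 0, fb=1
46: 1101111100010011011 → 1, fb=0
47: 1011111000100110110 → 1, fb=1
48: 0111110001001101101 → 0, fb=1
49: 1111100010011011011 → 1, fb=0
50: 1111000100110110110 → 1, fb=1
51: 1110001001101101101 → 1, fb=0
52: 1100010011011011010 → 1, fb=1
53: 1000100110110110101 → 1, fb=1
54: 0001001101101101011 → 0, fb=0
55: 0010011011011010110 → 0, fb=0
56: 0100110110110101100 → 0, fb=0
57: 1001101101101011000 → 1, fb=0
58: 0011011011010110000 → 0, fb=1
59: 0110110110101100001 → 0, fb=1
60: 1101101101011000011 → 1, fb=1
61: 1011011010110000111 → 1, fb=1
62: 0110110101100001111 → 0, fb=0
63: 1101101011000011110 → 1, fb=1
64: 1011010110000111101 → 1, fb=1
65: 0110101100001111011 → 0, fb=1
66: 1101011000011110111 → 1, fb=0
67: 1010110000111101110 → 1, fb=0
68: 0101100001111011100 → 0, fb=1
69: 1011000011110111001 → 1, fb=1
70: 0110000111101110011 → 0, fb=1
71: 1100001111011100111 → 1, fb=1
72: 1000011110111001111 → 1, fb=1
73: 0000111101110011111 → 0, fb=1
74: 0001111011100111111 → 0, fb=1
75: 0011110111001111111 → 0, fb=1
76: 0111101110011111111 → 0, fb=1
77: 1111011100111111111 → 1, fb=0
78: 1110111001111111110 → 1, fb=1
79: 1101110011111111101 → 1, fb=1
80: 1011100111111111011 → 1, fb=0
81: 0111001111111110110 → 0, fb=0
82: 1110011111111101100 → 1, fb=1
83: 1100111111111011001 → 1, fb=1
84: 1001111111110110011 → 1, fb=0
85: 0011111111101100110 → 0, fb=1
86: 0111111111011001101 → 0, fb=1
87: 1111111110110011011 → 1, fb=0
88: 1111111101100110110 → 1, fb=1
89: 1111111011001101101 → 1, fb=0
90: 1111110110011011010 → 1, fb=1
91: 1111101100110110101 → 1, fb=1
92: 1111011001101101011 → 1, fb=1
93: 1110110011011010111 → 1, fb=0
94: 1101100110110101110 → 1, fb=0
95: 1011001101101011100 → 1, fb=0
96: 0110011011010111000 → 0, fb=1
97: 1100110110101110001 → 1, fb=1
98: 1001101101011100011 → 1, fb=1
99: 0011011010111000111 → 0, fb=0
100: 0110110101110001110 → 0, fb=1
101: 1101101011100011101 → 1, fb=1
102: 1011010111000111011 → 1, fb=0
103: 0110101110001110110 → 0, fb=0
104: 1101011100011101100 → 1, fb=1
105: 1010111000111011001 → 1, fb=1

1110100111101000000100010100010000110100110100110111110001001101101101011000011110111001111111110110011011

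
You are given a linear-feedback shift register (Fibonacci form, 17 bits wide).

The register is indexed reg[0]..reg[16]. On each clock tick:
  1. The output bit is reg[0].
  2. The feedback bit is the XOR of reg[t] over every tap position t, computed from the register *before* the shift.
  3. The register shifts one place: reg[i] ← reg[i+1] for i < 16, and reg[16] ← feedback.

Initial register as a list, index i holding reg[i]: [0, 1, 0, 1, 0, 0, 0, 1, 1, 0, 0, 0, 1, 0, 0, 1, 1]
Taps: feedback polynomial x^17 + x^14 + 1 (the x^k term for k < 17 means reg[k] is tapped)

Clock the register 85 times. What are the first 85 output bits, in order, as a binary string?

0101000110001001100110111011001010011110000110100000111011010111111110000110011100011

k : reg_k → out_k, fb_k
0: 01010001100010011 → 0, fb=0
1: 10100011000100110 → 1, fb=0
2: 01000110001001100 → 0, fb=1
3: 10001100010011001 → 1, fb=1
4: 00011000100110011 → 0, fb=0
5: 00110001001100110 → 0, fb=1
6: 01100010011001101 → 0, fb=1
7: 11000100110011011 → 1, fb=1
8: 10001001100110111 → 1, fb=0
9: 00010011001101110 → 0, fb=1
10: 00100110011011101 → 0, fb=1
11: 01001100110111011 → 0, fb=0
12: 10011001101110110 → 1, fb=0
13: 00110011011101100 → 0, fb=1
14: 01100110111011001 → 0, fb=0
15: 11001101110110010 → 1, fb=1
16: 10011011101100101 → 1, fb=0
17: 00110111011001010 → 0, fb=0
18: 01101110110010100 → 0, fb=1
19: 11011101100101001 → 1, fb=1
20: 10111011001010011 → 1, fb=1
21: 01110110010100111 → 0, fb=1
22: 11101100101001111 → 1, fb=0
23: 11011001010011110 → 1, fb=0
24: 10110010100111100 → 1, fb=0
25: 01100101001111000 → 0, fb=0
26: 11001010011110000 → 1, fb=1
27: 10010100111100001 → 1, fb=1
28: 00101001111000011 → 0, fb=0
29: 01010011110000110 → 0, fb=1
30: 10100111100001101 → 1, fb=0
31: 01001111000011010 → 0, fb=0
32: 10011110000110100 → 1, fb=0
33: 00111100001101000 → 0, fb=0
34: 01111000011010000 → 0, fb=0
35: 11110000110100000 → 1, fb=1
36: 11100001101000001 → 1, fb=1
37: 11000011010000011 → 1, fb=1
38: 10000110100000111 → 1, fb=0
39: 00001101000001110 → 0, fb=1
40: 00011010000011101 → 0, fb=1
41: 00110100000111011 → 0, fb=0
42: 01101000001110110 → 0, fb=1
43: 11010000011101101 → 1, fb=0
44: 10100000111011010 → 1, fb=1
45: 01000001110110101 → 0, fb=1
46: 10000011101101011 → 1, fb=1
47: 00000111011010111 → 0, fb=1
48: 00001110110101111 → 0, fb=1
49: 00011101101011111 → 0, fb=1
50: 00111011010111111 → 0, fb=1
51: 01110110101111111 → 0, fb=1
52: 11101101011111111 → 1, fb=0
53: 11011010111111110 → 1, fb=0
54: 10110101111111100 → 1, fb=0
55: 01101011111111000 → 0, fb=0
56: 11010111111110000 → 1, fb=1
57: 10101111111100001 → 1, fb=1
58: 01011111111000011 → 0, fb=0
59: 10111111110000110 → 1, fb=0
60: 01111111100001100 → 0, fb=1
61: 11111111000011001 → 1, fb=1
62: 11111110000110011 → 1, fb=1
63: 11111100001100111 → 1, fb=0
64: 11111000011001110 → 1, fb=0
65: 11110000110011100 → 1, fb=0
66: 11100001100111000 → 1, fb=1
67: 11000011001110001 → 1, fb=1
68: 10000110011100011 → 1, fb=1
69: 00001100111000111 → 0, fb=1
70: 00011001110001111 → 0, fb=1
71: 00110011100011111 → 0, fb=1
72: 01100111000111111 → 0, fb=1
73: 11001110001111111 → 1, fb=0
74: 10011100011111110 → 1, fb=0
75: 00111000111111100 → 0, fb=1
76: 01110001111111001 → 0, fb=0
77: 11100011111110010 → 1, fb=1
78: 11000111111100101 → 1, fb=0
79: 10001111111001010 → 1, fb=1
80: 00011111110010101 → 0, fb=1
81: 00111111100101011 → 0, fb=0
82: 01111111001010110 → 0, fb=1
83: 11111110010101101 → 1, fb=0
84: 11111100101011010 → 1, fb=1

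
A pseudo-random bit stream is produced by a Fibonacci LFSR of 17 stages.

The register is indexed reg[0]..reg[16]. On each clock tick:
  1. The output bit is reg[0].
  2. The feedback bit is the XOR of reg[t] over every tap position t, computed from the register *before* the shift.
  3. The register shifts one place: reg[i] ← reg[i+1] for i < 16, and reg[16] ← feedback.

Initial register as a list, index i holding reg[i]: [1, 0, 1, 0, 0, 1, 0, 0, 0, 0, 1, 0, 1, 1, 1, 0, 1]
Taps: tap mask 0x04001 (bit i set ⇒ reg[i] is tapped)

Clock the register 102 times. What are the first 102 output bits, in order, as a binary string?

101001000010111010000010010111001101101001100010001010000011011111101001001111000111101111100010011100

tick  register→output (feedback)
  0  10100100001011101→1 (0)
  1  01001000010111010→0 (0)
  2  10010000101110100→1 (0)
  3  00100001011101000→0 (0)
  4  01000010111010000→0 (0)
  5  10000101110100000→1 (1)
  6  00001011101000001→0 (0)
  7  00010111010000010→0 (0)
  8  00101110100000100→0 (1)
  9  01011101000001001→0 (0)
 10  10111010000010010→1 (1)
 11  01110100000100101→0 (1)
 12  11101000001001011→1 (1)
 13  11010000010010111→1 (0)
 14  10100000100101110→1 (0)
 15  01000001001011100→0 (1)
 16  10000010010111001→1 (1)
 17  00000100101110011→0 (0)
 18  00001001011100110→0 (1)
 19  00010010111001101→0 (1)
 20  00100101110011011→0 (0)
 21  01001011100110110→0 (1)
 22  10010111001101101→1 (0)
 23  00101110011011010→0 (0)
 24  01011100110110100→0 (1)
 25  10111001101101001→1 (1)
 26  01110011011010011→0 (0)
 27  11100110110100110→1 (0)
 28  11001101101001100→1 (0)
 29  10011011010011000→1 (1)
 30  00110110100110001→0 (0)
 31  01101101001100010→0 (0)
 32  11011010011000100→1 (0)
 33  10110100110001000→1 (1)
 34  01101001100010001→0 (0)
 35  11010011000100010→1 (1)
 36  10100110001000101→1 (0)
 37  01001100010001010→0 (0)
 38  10011000100010100→1 (0)
 39  00110001000101000→0 (0)
 40  01100010001010000→0 (0)
 41  11000100010100000→1 (1)
 42  10001000101000001→1 (1)
 43  00010001010000011→0 (0)
 44  00100010100000110→0 (1)
 45  01000101000001101→0 (1)
 46  10001010000011011→1 (1)
 47  00010100000110111→0 (1)
 48  00101000001101111→0 (1)
 49  01010000011011111→0 (1)
 50  10100000110111111→1 (0)
 51  01000001101111110→0 (1)
 52  10000011011111101→1 (0)
 53  00000110111111010→0 (0)
 54  00001101111110100→0 (1)
 55  00011011111101001→0 (0)
 56  00110111111010010→0 (0)
 57  01101111110100100→0 (1)
 58  11011111101001001→1 (1)
 59  10111111010010011→1 (1)
 60  01111110100100111→0 (1)
 61  11111101001001111→1 (0)
 62  11111010010011110→1 (0)
 63  11110100100111100→1 (0)
 64  11101001001111000→1 (1)
 65  11010010011110001→1 (1)
 66  10100100111100011→1 (1)
 67  01001001111000111→0 (1)
 68  10010011110001111→1 (0)
 69  00100111100011110→0 (1)
 70  01001111000111101→0 (1)
 71  10011110001111011→1 (1)
 72  00111100011110111→0 (1)
 73  01111000111101111→0 (1)
 74  11110001111011111→1 (0)
 75  11100011110111110→1 (0)
 76  11000111101111100→1 (0)
 77  10001111011111000→1 (1)
 78  00011110111110001→0 (0)
 79  00111101111100010→0 (0)
 80  01111011111000100→0 (1)
 81  11110111110001001→1 (1)
 82  11101111100010011→1 (1)
 83  11011111000100111→1 (0)
 84  10111110001001110→1 (0)
 85  01111100010011100→0 (1)
 86  11111000100111001→1 (1)
 87  11110001001110011→1 (1)
 88  11100010011100111→1 (0)
 89  11000100111001110→1 (0)
 90  10001001110011100→1 (0)
 91  00010011100111000→0 (0)
 92  00100111001110000→0 (0)
 93  01001110011100000→0 (0)
 94  10011100111000000→1 (1)
 95  00111001110000001→0 (0)
 96  01110011100000010→0 (0)
 97  11100111000000100→1 (0)
 98  11001110000001000→1 (1)
 99  10011100000010001→1 (1)
100  00111000000100011→0 (0)
101  01110000001000110→0 (1)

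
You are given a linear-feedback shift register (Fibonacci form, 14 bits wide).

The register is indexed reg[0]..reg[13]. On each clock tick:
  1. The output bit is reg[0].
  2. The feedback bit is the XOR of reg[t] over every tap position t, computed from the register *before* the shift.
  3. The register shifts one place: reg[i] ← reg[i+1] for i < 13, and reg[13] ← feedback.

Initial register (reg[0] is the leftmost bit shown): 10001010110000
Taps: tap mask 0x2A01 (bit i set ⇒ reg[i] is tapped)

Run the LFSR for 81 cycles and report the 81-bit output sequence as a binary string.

100010101100000000110111100010010010001001010111011010100111111011111110100101101

k : reg_k → out_k, fb_k
0: 10001010110000 → 1, fb=0
1: 00010101100000 → 0, fb=0
2: 00101011000000 → 0, fb=0
3: 01010110000000 → 0, fb=0
4: 10101100000000 → 1, fb=1
5: 01011000000001 → 0, fb=1
6: 10110000000011 → 1, fb=0
7: 01100000000110 → 0, fb=1
8: 11000000001101 → 1, fb=1
9: 10000000011011 → 1, fb=1
10: 00000000110111 → 0, fb=1
11: 00000001101111 → 0, fb=0
12: 00000011011110 → 0, fb=0
13: 00000110111100 → 0, fb=0
14: 00001101111000 → 0, fb=1
15: 00011011110001 → 0, fb=0
16: 00110111100010 → 0, fb=0
17: 01101111000100 → 0, fb=1
18: 11011110001001 → 1, fb=0
19: 10111100010010 → 1, fb=0
20: 01111000100100 → 0, fb=1
21: 11110001001001 → 1, fb=0
22: 11100010010010 → 1, fb=0
23: 11000100100100 → 1, fb=0
24: 10001001001000 → 1, fb=1
25: 00010010010001 → 0, fb=0
26: 00100100100010 → 0, fb=0
27: 01001001000100 → 0, fb=1
28: 10010010001001 → 1, fb=0
29: 00100100010010 → 0, fb=1
30: 01001000100101 → 0, fb=0
31: 10010001001010 → 1, fb=1
32: 00100010010101 → 0, fb=1
33: 01000100101011 → 0, fb=1
34: 10001001010111 → 1, fb=0
35: 00010010101110 → 0, fb=1
36: 00100101011101 → 0, fb=1
37: 01001010111011 → 0, fb=0
38: 10010101110110 → 1, fb=1
39: 00101011101101 → 0, fb=0
40: 01010111011010 → 0, fb=1
41: 10101110110101 → 1, fb=0
42: 01011101101010 → 0, fb=0
43: 10111011010100 → 1, fb=1
44: 01110110101001 → 0, fb=1
45: 11101101010011 → 1, fb=1
46: 11011010100111 → 1, fb=1
47: 10110101001111 → 1, fb=1
48: 01101010011111 → 0, fb=1
49: 11010100111111 → 1, fb=0
50: 10101001111110 → 1, fb=1
51: 01010011111101 → 0, fb=1
52: 10100111111011 → 1, fb=1
53: 01001111110111 → 0, fb=1
54: 10011111101111 → 1, fb=1
55: 00111111011111 → 0, fb=1
56: 01111110111111 → 0, fb=1
57: 11111101111111 → 1, fb=0
58: 11111011111110 → 1, fb=1
59: 11110111111101 → 1, fb=0
60: 11101111111010 → 1, fb=0
61: 11011111110100 → 1, fb=1
62: 10111111101001 → 1, fb=0
63: 01111111010010 → 0, fb=1
64: 11111110100101 → 1, fb=1
65: 11111101001011 → 1, fb=0
66: 11111010010110 → 1, fb=1
67: 11110100101101 → 1, fb=1
68: 11101001011011 → 1, fb=1
69: 11010010110111 → 1, fb=0
70: 10100101101110 → 1, fb=0
71: 01001011011100 → 0, fb=0
72: 10010110111000 → 1, fb=0
73: 00101101110000 → 0, fb=1
74: 01011011100001 → 0, fb=1
75: 10110111000011 → 1, fb=0
76: 01101110000110 → 0, fb=1
77: 11011100001101 → 1, fb=1
78: 10111000011011 → 1, fb=1
79: 01110000110111 → 0, fb=1
80: 11100001101111 → 1, fb=1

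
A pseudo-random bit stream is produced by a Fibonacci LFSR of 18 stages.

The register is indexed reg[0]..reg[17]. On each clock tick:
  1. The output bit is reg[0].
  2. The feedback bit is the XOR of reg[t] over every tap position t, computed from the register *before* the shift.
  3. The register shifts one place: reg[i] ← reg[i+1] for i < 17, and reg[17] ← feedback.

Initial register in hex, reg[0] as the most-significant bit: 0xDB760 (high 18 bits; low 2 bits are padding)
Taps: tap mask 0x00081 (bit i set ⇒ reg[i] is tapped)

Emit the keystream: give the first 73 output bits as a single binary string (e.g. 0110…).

tick  register→output (feedback)
  0  110110110111011000→1 (0)
  1  101101101110110000→1 (1)
  2  011011011101100001→0 (1)
  3  110110111011000011→1 (0)
  4  101101110110000110→1 (0)
  5  011011101100001100→0 (0)
  6  110111011000011000→1 (0)
  7  101110110000110000→1 (0)
  8  011101100001100000→0 (0)
  9  111011000011000000→1 (1)
 10  110110000110000001→1 (1)
 11  101100001100000011→1 (1)
 12  011000011000000111→0 (1)
 13  110000110000001111→1 (0)
 14  100001100000011110→1 (1)
 15  000011000000111101→0 (0)
 16  000110000001111010→0 (0)
 17  001100000011110100→0 (0)
 18  011000000111101000→0 (0)
 19  110000001111010000→1 (1)
 20  100000011110100001→1 (0)
 21  000000111101000010→0 (1)
 22  000001111010000101→0 (1)
 23  000011110100001011→0 (1)
 24  000111101000010111→0 (0)
 25  001111010000101110→0 (1)
 26  011110100001011101→0 (0)
 27  111101000010111010→1 (1)
 28  111010000101110101→1 (1)
 29  110100001011101011→1 (1)
 30  101000010111010111→1 (0)
 31  010000101110101110→0 (0)
 32  100001011101011100→1 (0)
 33  000010111010111000→0 (1)
 34  000101110101110001→0 (1)
 35  001011101011100011→0 (0)
 36  010111010111000110→0 (1)
 37  101110101110001101→1 (1)
 38  011101011100011011→0 (1)
 39  111010111000110111→1 (0)
 40  110101110001101110→1 (0)
 41  101011100011011100→1 (1)
 42  010111000110111001→0 (0)
 43  101110001101110010→1 (1)
 44  011100011011100101→0 (1)
 45  111000110111001011→1 (0)
 46  110001101110010110→1 (1)
 47  100011011100101101→1 (0)
 48  000110111001011010→0 (1)
 49  001101110010110101→0 (1)
 50  011011100101101011→0 (0)
 51  110111001011010110→1 (1)
 52  101110010110101101→1 (0)
 53  011100101101011010→0 (0)
 54  111001011010110100→1 (0)
 55  110010110101101000→1 (0)
 56  100101101011010000→1 (1)
 57  001011010110100001→0 (1)
 58  010110101101000011→0 (0)
 59  101101011010000110→1 (0)
 60  011010110100001100→0 (1)
 61  110101101000011001→1 (1)
 62  101011010000110011→1 (0)
 63  010110100001100110→0 (0)
 64  101101000011001100→1 (1)
 65  011010000110011001→0 (0)
 66  110100001100110010→1 (1)
 67  101000011001100101→1 (0)
 68  010000110011001010→0 (1)
 69  100001100110010101→1 (1)
 70  000011001100101011→0 (0)
 71  000110011001010110→0 (1)
 72  001100110010101101→0 (1)

1101101101110110000110000001111010000101110101110001101110010110101101000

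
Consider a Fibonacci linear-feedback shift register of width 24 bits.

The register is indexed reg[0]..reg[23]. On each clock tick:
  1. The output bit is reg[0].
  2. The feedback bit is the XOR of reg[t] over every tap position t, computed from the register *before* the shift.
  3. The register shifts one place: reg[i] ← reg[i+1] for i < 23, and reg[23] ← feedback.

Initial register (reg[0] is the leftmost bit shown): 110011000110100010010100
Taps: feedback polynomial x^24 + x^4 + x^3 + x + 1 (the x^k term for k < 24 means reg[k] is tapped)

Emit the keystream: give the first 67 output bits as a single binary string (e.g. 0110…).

k : reg_k → out_k, fb_k
0: 110011000110100010010100 → 1, fb=1
1: 100110001101000100101001 → 1, fb=1
2: 001100011010001001010011 → 0, fb=1
3: 011000110100010010100111 → 0, fb=1
4: 110001101000100101001111 → 1, fb=0
5: 100011010001001010011110 → 1, fb=0
6: 000110100010010100111100 → 0, fb=0
7: 001101000100101001111000 → 0, fb=1
8: 011010001001010011110001 → 0, fb=0
9: 110100010010100111100010 → 1, fb=1
10: 101000100101001111000101 → 1, fb=1
11: 010001001010011110001011 → 0, fb=1
12: 100010010100111100010111 → 1, fb=0
13: 000100101001111000101110 → 0, fb=1
14: 001001010011110001011101 → 0, fb=0
15: 010010100111100010111010 → 0, fb=0
16: 100101001111000101110100 → 1, fb=0
17: 001010011110001011101000 → 0, fb=1
18: 010100111100010111010001 → 0, fb=0
19: 101001111000101110100010 → 1, fb=1
20: 010011110001011101000101 → 0, fb=0
21: 100111100010111010001010 → 1, fb=1
22: 001111000101110100010101 → 0, fb=0
23: 011110001011101000101010 → 0, fb=1
24: 111100010111010001010101 → 1, fb=1
25: 111000101110100010101011 → 1, fb=0
26: 110001011101000101010110 → 1, fb=0
27: 100010111010001010101100 → 1, fb=0
28: 000101110100010101011000 → 0, fb=1
29: 001011101000101010110001 → 0, fb=1
30: 010111010001010101100011 → 0, fb=1
31: 101110100010101011000111 → 1, fb=1
32: 011101000101010110001111 → 0, fb=0
33: 111010001010101100011110 → 1, fb=1
34: 110100010101011000111101 → 1, fb=1
35: 101000101010110001111011 → 1, fb=1
36: 010001010101100011110111 → 0, fb=1
37: 100010101011000111101111 → 1, fb=0
38: 000101010110001111011110 → 0, fb=1
39: 001010101100011110111101 → 0, fb=1
40: 010101011000111101111011 → 0, fb=0
41: 101010110001111011110110 → 1, fb=0
42: 010101100011110111101100 → 0, fb=0
43: 101011000111101111011000 → 1, fb=0
44: 010110001111011110110000 → 0, fb=1
45: 101100011110111101100001 → 1, fb=0
46: 011000111101111011000010 → 0, fb=1
47: 110001111011110110000101 → 1, fb=0
48: 100011110111101100001010 → 1, fb=0
49: 000111101111011000010100 → 0, fb=0
50: 001111011110110000101000 → 0, fb=0
51: 011110111101100001010000 → 0, fb=1
52: 111101111011000010100001 → 1, fb=1
53: 111011110110000101000011 → 1, fb=1
54: 110111101100001010000111 → 1, fb=0
55: 101111011000010100001110 → 1, fb=1
56: 011110110000101000011101 → 0, fb=1
57: 111101100001010000111011 → 1, fb=1
58: 111011000010100001110111 → 1, fb=1
59: 110110000101000011101111 → 1, fb=0
60: 101100001010000111011110 → 1, fb=0
61: 011000010100001110111100 → 0, fb=1
62: 110000101000011101111001 → 1, fb=0
63: 100001010000111011110010 → 1, fb=1
64: 000010100001110111100101 → 0, fb=1
65: 000101000011101111001011 → 0, fb=1
66: 001010000111011110010111 → 0, fb=1

1100110001101000100101001111000101110100010101011000111101111011000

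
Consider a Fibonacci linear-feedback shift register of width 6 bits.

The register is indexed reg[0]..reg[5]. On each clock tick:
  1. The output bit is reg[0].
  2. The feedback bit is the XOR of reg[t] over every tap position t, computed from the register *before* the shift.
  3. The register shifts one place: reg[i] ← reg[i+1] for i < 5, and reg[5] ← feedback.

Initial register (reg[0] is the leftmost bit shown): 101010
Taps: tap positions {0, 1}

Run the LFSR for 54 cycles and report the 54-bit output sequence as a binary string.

101010111111000001000011000101001111010001110010010110

k : reg_k → out_k, fb_k
0: 101010 → 1, fb=1
1: 010101 → 0, fb=1
2: 101011 → 1, fb=1
3: 010111 → 0, fb=1
4: 101111 → 1, fb=1
5: 011111 → 0, fb=1
6: 111111 → 1, fb=0
7: 111110 → 1, fb=0
8: 111100 → 1, fb=0
9: 111000 → 1, fb=0
10: 110000 → 1, fb=0
11: 100000 → 1, fb=1
12: 000001 → 0, fb=0
13: 000010 → 0, fb=0
14: 000100 → 0, fb=0
15: 001000 → 0, fb=0
16: 010000 → 0, fb=1
17: 100001 → 1, fb=1
18: 000011 → 0, fb=0
19: 000110 → 0, fb=0
20: 001100 → 0, fb=0
21: 011000 → 0, fb=1
22: 110001 → 1, fb=0
23: 100010 → 1, fb=1
24: 000101 → 0, fb=0
25: 001010 → 0, fb=0
26: 010100 → 0, fb=1
27: 101001 → 1, fb=1
28: 010011 → 0, fb=1
29: 100111 → 1, fb=1
30: 001111 → 0, fb=0
31: 011110 → 0, fb=1
32: 111101 → 1, fb=0
33: 111010 → 1, fb=0
34: 110100 → 1, fb=0
35: 101000 → 1, fb=1
36: 010001 → 0, fb=1
37: 100011 → 1, fb=1
38: 000111 → 0, fb=0
39: 001110 → 0, fb=0
40: 011100 → 0, fb=1
41: 111001 → 1, fb=0
42: 110010 → 1, fb=0
43: 100100 → 1, fb=1
44: 001001 → 0, fb=0
45: 010010 → 0, fb=1
46: 100101 → 1, fb=1
47: 001011 → 0, fb=0
48: 010110 → 0, fb=1
49: 101101 → 1, fb=1
50: 011011 → 0, fb=1
51: 110111 → 1, fb=0
52: 101110 → 1, fb=1
53: 011101 → 0, fb=1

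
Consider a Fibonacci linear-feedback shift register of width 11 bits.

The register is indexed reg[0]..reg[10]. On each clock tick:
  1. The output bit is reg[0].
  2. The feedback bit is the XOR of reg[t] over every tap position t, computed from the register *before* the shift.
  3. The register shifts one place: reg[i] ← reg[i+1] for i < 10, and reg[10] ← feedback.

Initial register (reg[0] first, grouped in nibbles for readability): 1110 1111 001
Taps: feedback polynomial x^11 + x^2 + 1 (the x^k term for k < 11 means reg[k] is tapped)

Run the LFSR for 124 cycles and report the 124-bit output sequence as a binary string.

k : reg_k → out_k, fb_k
0: 11101111001 → 1, fb=0
1: 11011110010 → 1, fb=1
2: 10111100101 → 1, fb=0
3: 01111001010 → 0, fb=1
4: 11110010101 → 1, fb=0
5: 11100101010 → 1, fb=0
6: 11001010100 → 1, fb=1
7: 10010101001 → 1, fb=1
8: 00101010011 → 0, fb=1
9: 01010100111 → 0, fb=0
10: 10101001110 → 1, fb=0
11: 01010011100 → 0, fb=0
12: 10100111000 → 1, fb=0
13: 01001110000 → 0, fb=0
14: 10011100000 → 1, fb=1
15: 00111000001 → 0, fb=1
16: 01110000011 → 0, fb=1
17: 11100000111 → 1, fb=0
18: 11000001110 → 1, fb=1
19: 10000011101 → 1, fb=1
20: 00000111011 → 0, fb=0
21: 00001110110 → 0, fb=0
22: 00011101100 → 0, fb=0
23: 00111011000 → 0, fb=1
24: 01110110001 → 0, fb=1
25: 11101100011 → 1, fb=0
26: 11011000110 → 1, fb=1
27: 10110001101 → 1, fb=0
28: 01100011010 → 0, fb=1
29: 11000110101 → 1, fb=1
30: 10001101011 → 1, fb=1
31: 00011010111 → 0, fb=0
32: 00110101110 → 0, fb=1
33: 01101011101 → 0, fb=1
34: 11010111011 → 1, fb=1
35: 10101110111 → 1, fb=0
36: 01011101110 → 0, fb=0
37: 10111011100 → 1, fb=0
38: 01110111000 → 0, fb=1
39: 11101110001 → 1, fb=0
40: 11011100010 → 1, fb=1
41: 10111000101 → 1, fb=0
42: 01110001010 → 0, fb=1
43: 11100010101 → 1, fb=0
44: 11000101010 → 1, fb=1
45: 10001010101 → 1, fb=1
46: 00010101011 → 0, fb=0
47: 00101010110 → 0, fb=1
48: 01010101101 → 0, fb=0
49: 10101011010 → 1, fb=0
50: 01010110100 → 0, fb=0
51: 10101101000 → 1, fb=0
52: 01011010000 → 0, fb=0
53: 10110100000 → 1, fb=0
54: 01101000000 → 0, fb=1
55: 11010000001 → 1, fb=1
56: 10100000011 → 1, fb=0
57: 01000000110 → 0, fb=0
58: 10000001100 → 1, fb=1
59: 00000011001 → 0, fb=0
60: 00000110010 → 0, fb=0
61: 00001100100 → 0, fb=0
62: 00011001000 → 0, fb=0
63: 00110010000 → 0, fb=1
64: 01100100001 → 0, fb=1
65: 11001000011 → 1, fb=1
66: 10010000111 → 1, fb=1
67: 00100001111 → 0, fb=1
68: 01000011111 → 0, fb=0
69: 10000111110 → 1, fb=1
70: 00001111101 → 0, fb=0
71: 00011111010 → 0, fb=0
72: 00111110100 → 0, fb=1
73: 01111101001 → 0, fb=1
74: 11111010011 → 1, fb=0
75: 11110100110 → 1, fb=0
76: 11101001100 → 1, fb=0
77: 11010011000 → 1, fb=1
78: 10100110001 → 1, fb=0
79: 01001100010 → 0, fb=0
80: 10011000100 → 1, fb=1
81: 00110001001 → 0, fb=1
82: 01100010011 → 0, fb=1
83: 11000100111 → 1, fb=1
84: 10001001111 → 1, fb=1
85: 00010011111 → 0, fb=0
86: 00100111110 → 0, fb=1
87: 01001111101 → 0, fb=0
88: 10011111010 → 1, fb=1
89: 00111110101 → 0, fb=1
90: 01111101011 → 0, fb=1
91: 11111010111 → 1, fb=0
92: 11110101110 → 1, fb=0
93: 11101011100 → 1, fb=0
94: 11010111000 → 1, fb=1
95: 10101110001 → 1, fb=0
96: 01011100010 → 0, fb=0
97: 10111000100 → 1, fb=0
98: 01110001000 → 0, fb=1
99: 11100010001 → 1, fb=0
100: 11000100010 → 1, fb=1
101: 10001000101 → 1, fb=1
102: 00010001011 → 0, fb=0
103: 00100010110 → 0, fb=1
104: 01000101101 → 0, fb=0
105: 10001011010 → 1, fb=1
106: 00010110101 → 0, fb=0
107: 00101101010 → 0, fb=1
108: 01011010101 → 0, fb=0
109: 10110101010 → 1, fb=0
110: 01101010100 → 0, fb=1
111: 11010101001 → 1, fb=1
112: 10101010011 → 1, fb=0
113: 01010100110 → 0, fb=0
114: 10101001100 → 1, fb=0
115: 01010011000 → 0, fb=0
116: 10100110000 → 1, fb=0
117: 01001100000 → 0, fb=0
118: 10011000000 → 1, fb=1
119: 00110000001 → 0, fb=1
120: 01100000011 → 0, fb=1
121: 11000000111 → 1, fb=1
122: 10000001111 → 1, fb=1
123: 00000011111 → 0, fb=0

1110111100101010011100000111011000110101110111000101010110100000011001000011111010011000100111110101110001000101101010100110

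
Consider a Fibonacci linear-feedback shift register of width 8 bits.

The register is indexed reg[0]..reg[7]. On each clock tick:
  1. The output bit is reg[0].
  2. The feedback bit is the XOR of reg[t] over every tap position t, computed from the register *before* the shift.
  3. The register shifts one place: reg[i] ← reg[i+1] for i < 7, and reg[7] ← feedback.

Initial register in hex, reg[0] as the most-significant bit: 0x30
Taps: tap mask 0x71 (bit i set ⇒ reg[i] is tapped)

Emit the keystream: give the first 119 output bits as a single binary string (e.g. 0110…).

00110000001110100100011100010000000101100011110100001111111100100001010011111010101011100000110001010110011001011111101

tick  register→output (feedback)
  0  00110000→0 (0)
  1  01100000→0 (0)
  2  11000000→1 (1)
  3  10000001→1 (1)
  4  00000011→0 (1)
  5  00000111→0 (0)
  6  00001110→0 (1)
  7  00011101→0 (0)
  8  00111010→0 (0)
  9  01110100→0 (1)
 10  11101001→1 (0)
 11  11010010→1 (0)
 12  10100100→1 (0)
 13  01001000→0 (1)
 14  10010001→1 (1)
 15  00100011→0 (1)
 16  01000111→0 (0)
 17  10001110→1 (0)
 18  00011100→0 (0)
 19  00111000→0 (1)
 20  01110001→0 (0)
 21  11100010→1 (0)
 22  11000100→1 (0)
 23  10001000→1 (0)
 24  00010000→0 (0)
 25  00100000→0 (0)
 26  01000000→0 (0)
 27  10000000→1 (1)
 28  00000001→0 (0)
 29  00000010→0 (1)
 30  00000101→0 (1)
 31  00001011→0 (0)
 32  00010110→0 (0)
 33  00101100→0 (0)
 34  01011000→0 (1)
 35  10110001→1 (1)
 36  01100011→0 (1)
 37  11000111→1 (1)
 38  10001111→1 (0)
 39  00011110→0 (1)
 40  00111101→0 (0)
 41  01111010→0 (0)
 42  11110100→1 (0)
 43  11101000→1 (0)
 44  11010000→1 (1)
 45  10100001→1 (1)
 46  01000011→0 (1)
 47  10000111→1 (1)
 48  00001111→0 (1)
 49  00011111→0 (1)
 50  00111111→0 (1)
 51  01111111→0 (1)
 52  11111111→1 (0)
 53  11111110→1 (0)
 54  11111100→1 (1)
 55  11111001→1 (0)
 56  11110010→1 (0)
 57  11100100→1 (0)
 58  11001000→1 (0)
 59  10010000→1 (1)
 60  00100001→0 (0)
 61  01000010→0 (1)
 62  10000101→1 (0)
 63  00001010→0 (0)
 64  00010100→0 (1)
 65  00101001→0 (1)
 66  01010011→0 (1)
 67  10100111→1 (1)
 68  01001111→0 (1)
 69  10011111→1 (0)
 70  00111110→0 (1)
 71  01111101→0 (0)
 72  11111010→1 (1)
 73  11110101→1 (0)
 74  11101010→1 (1)
 75  11010101→1 (0)
 76  10101010→1 (1)
 77  01010101→0 (1)
 78  10101011→1 (1)
 79  01010111→0 (0)
 80  10101110→1 (0)
 81  01011100→0 (0)
 82  10111000→1 (0)
 83  01110000→0 (0)
 84  11100000→1 (1)
 85  11000001→1 (1)
 86  10000011→1 (0)
 87  00000110→0 (0)
 88  00001100→0 (0)
 89  00011000→0 (1)
 90  00110001→0 (0)
 91  01100010→0 (1)
 92  11000101→1 (0)
 93  10001010→1 (1)
 94  00010101→0 (1)
 95  00101011→0 (0)
 96  01010110→0 (0)
 97  10101100→1 (1)
 98  01011001→0 (1)
 99  10110011→1 (0)
100  01100110→0 (0)
101  11001100→1 (1)
102  10011001→1 (0)
103  00110010→0 (1)
104  01100101→0 (1)
105  11001011→1 (1)
106  10010111→1 (1)
107  00101111→0 (1)
108  01011111→0 (1)
109  10111111→1 (0)
110  01111110→0 (1)
111  11111101→1 (1)
112  11111011→1 (1)
113  11110111→1 (1)
114  11101111→1 (0)
115  11011110→1 (0)
116  10111100→1 (1)
117  01111001→0 (1)
118  11110011→1 (0)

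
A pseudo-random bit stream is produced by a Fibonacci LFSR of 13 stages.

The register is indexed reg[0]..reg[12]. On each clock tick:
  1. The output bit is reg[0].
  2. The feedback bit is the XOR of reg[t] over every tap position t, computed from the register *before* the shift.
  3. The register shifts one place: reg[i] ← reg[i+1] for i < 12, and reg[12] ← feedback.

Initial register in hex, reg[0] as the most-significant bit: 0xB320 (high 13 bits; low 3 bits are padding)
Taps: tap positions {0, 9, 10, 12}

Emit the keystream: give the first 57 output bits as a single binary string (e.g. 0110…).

step | reg (before) | out | fb
   0 | 1011001100100 | 1 | 0
   1 | 0110011001000 | 0 | 1
   2 | 1100110010001 | 1 | 0
   3 | 1001100100010 | 1 | 1
   4 | 0011001000101 | 0 | 0
   5 | 0110010001010 | 0 | 1
   6 | 1100100010101 | 1 | 1
   7 | 1001000101011 | 1 | 1
   8 | 0010001010111 | 0 | 0
   9 | 0100010101110 | 0 | 0
  10 | 1000101011100 | 1 | 1
  11 | 0001010111001 | 0 | 0
  12 | 0010101110010 | 0 | 0
  13 | 0101011100100 | 0 | 1
  14 | 1010111001001 | 1 | 1
  15 | 0101110010011 | 0 | 1
  16 | 1011100100111 | 1 | 1
  17 | 0111001001111 | 0 | 1
  18 | 1110010011111 | 1 | 0
  19 | 1100100111110 | 1 | 1
  20 | 1001001111101 | 1 | 0
  21 | 0010011111010 | 0 | 1
  22 | 0100111110101 | 0 | 0
  23 | 1001111101010 | 1 | 0
  24 | 0011111010100 | 0 | 1
  25 | 0111110101001 | 0 | 0
  26 | 1111101010010 | 1 | 1
  27 | 1111010100101 | 1 | 1
  28 | 1110101001011 | 1 | 1
  29 | 1101010010111 | 1 | 1
  30 | 1010100101111 | 1 | 0
  31 | 0101001011110 | 0 | 0
  32 | 1010010111100 | 1 | 1
  33 | 0100101111001 | 0 | 0
  34 | 1001011110010 | 1 | 1
  35 | 0010111100101 | 0 | 0
  36 | 0101111001010 | 0 | 1
  37 | 1011110010101 | 1 | 1
  38 | 0111100101011 | 0 | 0
  39 | 1111001010110 | 1 | 0
  40 | 1110010101100 | 1 | 1
  41 | 1100101011001 | 1 | 1
  42 | 1001010110011 | 1 | 0
  43 | 0010101100110 | 0 | 1
  44 | 0101011001101 | 0 | 1
  45 | 1010110011011 | 1 | 1
  46 | 0101100110111 | 0 | 0
  47 | 1011001101110 | 1 | 1
  48 | 0110011011101 | 0 | 1
  49 | 1100110111011 | 1 | 1
  50 | 1001101110111 | 1 | 1
  51 | 0011011101111 | 0 | 1
  52 | 0110111011111 | 0 | 1
  53 | 1101110111111 | 1 | 0
  54 | 1011101111110 | 1 | 1
  55 | 0111011111101 | 0 | 1
  56 | 1110111111011 | 1 | 1

101100110010001010111001001111101010010111100101011001101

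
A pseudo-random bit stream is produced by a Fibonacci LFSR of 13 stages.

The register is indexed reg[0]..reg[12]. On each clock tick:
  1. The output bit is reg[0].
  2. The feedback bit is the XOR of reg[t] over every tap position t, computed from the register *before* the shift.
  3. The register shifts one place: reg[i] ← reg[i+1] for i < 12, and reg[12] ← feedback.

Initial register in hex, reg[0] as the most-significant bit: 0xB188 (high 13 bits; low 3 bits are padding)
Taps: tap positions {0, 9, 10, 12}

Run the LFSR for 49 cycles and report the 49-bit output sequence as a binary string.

step | reg (before) | out | fb
   0 | 1011000110001 | 1 | 0
   1 | 0110001100010 | 0 | 0
   2 | 1100011000100 | 1 | 0
   3 | 1000110001000 | 1 | 0
   4 | 0001100010000 | 0 | 0
   5 | 0011000100000 | 0 | 0
   6 | 0110001000000 | 0 | 0
   7 | 1100010000000 | 1 | 1
   8 | 1000100000001 | 1 | 0
   9 | 0001000000010 | 0 | 0
  10 | 0010000000100 | 0 | 1
  11 | 0100000001001 | 0 | 0
  12 | 1000000010010 | 1 | 1
  13 | 0000000100101 | 0 | 0
  14 | 0000001001010 | 0 | 1
  15 | 0000010010101 | 0 | 0
  16 | 0000100101010 | 0 | 1
  17 | 0001001010101 | 0 | 0
  18 | 0010010101010 | 0 | 1
  19 | 0100101010101 | 0 | 0
  20 | 1001010101010 | 1 | 0
  21 | 0010101010100 | 0 | 1
  22 | 0101010101001 | 0 | 0
  23 | 1010101010010 | 1 | 1
  24 | 0101010100101 | 0 | 0
  25 | 1010101001010 | 1 | 0
  26 | 0101010010100 | 0 | 1
  27 | 1010100101001 | 1 | 1
  28 | 0101001010011 | 0 | 1
  29 | 1010010100111 | 1 | 1
  30 | 0100101001111 | 0 | 1
  31 | 1001010011111 | 1 | 0
  32 | 0010100111110 | 0 | 0
  33 | 0101001111100 | 0 | 0
  34 | 1010011111000 | 1 | 0
  35 | 0100111110000 | 0 | 0
  36 | 1001111100000 | 1 | 1
  37 | 0011111000001 | 0 | 1
  38 | 0111110000011 | 0 | 1
  39 | 1111100000111 | 1 | 1
  40 | 1111000001111 | 1 | 0
  41 | 1110000011110 | 1 | 1
  42 | 1100000111101 | 1 | 0
  43 | 1000001111010 | 1 | 0
  44 | 0000011110100 | 0 | 1
  45 | 0000111101001 | 0 | 0
  46 | 0001111010010 | 0 | 0
  47 | 0011110100100 | 0 | 1
  48 | 0111101001001 | 0 | 0

1011000110001000000010010101010100101001111100000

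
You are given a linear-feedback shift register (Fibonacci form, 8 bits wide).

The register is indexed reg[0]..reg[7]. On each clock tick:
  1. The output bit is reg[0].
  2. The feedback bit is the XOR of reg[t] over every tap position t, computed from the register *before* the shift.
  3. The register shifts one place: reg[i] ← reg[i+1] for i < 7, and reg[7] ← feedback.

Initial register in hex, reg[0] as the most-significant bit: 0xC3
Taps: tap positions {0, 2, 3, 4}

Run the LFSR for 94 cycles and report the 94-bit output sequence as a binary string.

1100001111101101111010111010001000011011000111100111001100010110100100010100101010011101110110

step | reg (before) | out | fb
   0 | 11000011 | 1 | 1
   1 | 10000111 | 1 | 1
   2 | 00001111 | 0 | 1
   3 | 00011111 | 0 | 0
   4 | 00111110 | 0 | 1
   5 | 01111101 | 0 | 1
   6 | 11111011 | 1 | 0
   7 | 11110110 | 1 | 1
   8 | 11101101 | 1 | 1
   9 | 11011011 | 1 | 1
  10 | 10110111 | 1 | 1
  11 | 01101111 | 0 | 0
  12 | 11011110 | 1 | 1
  13 | 10111101 | 1 | 0
  14 | 01111010 | 0 | 1
  15 | 11110101 | 1 | 1
  16 | 11101011 | 1 | 1
  17 | 11010111 | 1 | 0
  18 | 10101110 | 1 | 1
  19 | 01011101 | 0 | 0
  20 | 10111010 | 1 | 0
  21 | 01110100 | 0 | 0
  22 | 11101000 | 1 | 1
  23 | 11010001 | 1 | 0
  24 | 10100010 | 1 | 0
  25 | 01000100 | 0 | 0
  26 | 10001000 | 1 | 0
  27 | 00010000 | 0 | 1
  28 | 00100001 | 0 | 1
  29 | 01000011 | 0 | 0
  30 | 10000110 | 1 | 1
  31 | 00001101 | 0 | 1
  32 | 00011011 | 0 | 0
  33 | 00110110 | 0 | 0
  34 | 01101100 | 0 | 0
  35 | 11011000 | 1 | 1
  36 | 10110001 | 1 | 1
  37 | 01100011 | 0 | 1
  38 | 11000111 | 1 | 1
  39 | 10001111 | 1 | 0
  40 | 00011110 | 0 | 0
  41 | 00111100 | 0 | 1
  42 | 01111001 | 0 | 1
  43 | 11110011 | 1 | 1
  44 | 11100111 | 1 | 0
  45 | 11001110 | 1 | 0
  46 | 10011100 | 1 | 1
  47 | 00111001 | 0 | 1
  48 | 01110011 | 0 | 0
  49 | 11100110 | 1 | 0
  50 | 11001100 | 1 | 0
  51 | 10011000 | 1 | 1
  52 | 00110001 | 0 | 0
  53 | 01100010 | 0 | 1
  54 | 11000101 | 1 | 1
  55 | 10001011 | 1 | 0
  56 | 00010110 | 0 | 1
  57 | 00101101 | 0 | 0
  58 | 01011010 | 0 | 0
  59 | 10110100 | 1 | 1
  60 | 01101001 | 0 | 0
  61 | 11010010 | 1 | 0
  62 | 10100100 | 1 | 0
  63 | 01001000 | 0 | 1
  64 | 10010001 | 1 | 0
  65 | 00100010 | 0 | 1
  66 | 01000101 | 0 | 0
  67 | 10001010 | 1 | 0
  68 | 00010100 | 0 | 1
  69 | 00101001 | 0 | 0
  70 | 01010010 | 0 | 1
  71 | 10100101 | 1 | 0
  72 | 01001010 | 0 | 1
  73 | 10010101 | 1 | 0
  74 | 00101010 | 0 | 0
  75 | 01010100 | 0 | 1
  76 | 10101001 | 1 | 1
  77 | 01010011 | 0 | 1
  78 | 10100111 | 1 | 0
  79 | 01001110 | 0 | 1
  80 | 10011101 | 1 | 1
  81 | 00111011 | 0 | 1
  82 | 01110111 | 0 | 0
  83 | 11101110 | 1 | 1
  84 | 11011101 | 1 | 1
  85 | 10111011 | 1 | 0
  86 | 01110110 | 0 | 0
  87 | 11101100 | 1 | 1
  88 | 11011001 | 1 | 1
  89 | 10110011 | 1 | 1
  90 | 01100111 | 0 | 1
  91 | 11001111 | 1 | 0
  92 | 10011110 | 1 | 1
  93 | 00111101 | 0 | 1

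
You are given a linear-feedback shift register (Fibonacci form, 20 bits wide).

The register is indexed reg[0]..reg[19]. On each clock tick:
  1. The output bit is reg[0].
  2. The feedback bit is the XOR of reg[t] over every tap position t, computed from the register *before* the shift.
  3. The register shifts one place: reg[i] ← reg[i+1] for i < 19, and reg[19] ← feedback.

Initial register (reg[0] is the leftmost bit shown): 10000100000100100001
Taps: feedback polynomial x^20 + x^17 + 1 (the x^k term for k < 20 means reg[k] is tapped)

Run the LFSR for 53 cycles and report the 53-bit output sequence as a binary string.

tick  register→output (feedback)
  0  10000100000100100001→1 (1)
  1  00001000001001000011→0 (0)
  2  00010000010010000110→0 (1)
  3  00100000100100001101→0 (1)
  4  01000001001000011011→0 (0)
  5  10000010010000110110→1 (0)
  6  00000100100001101100→0 (1)
  7  00001001000011011001→0 (0)
  8  00010010000110110010→0 (0)
  9  00100100001101100100→0 (1)
 10  01001000011011001001→0 (0)
 11  10010000110110010010→1 (1)
 12  00100001101100100101→0 (1)
 13  01000011011001001011→0 (0)
 14  10000110110010010110→1 (0)
 15  00001101100100101100→0 (1)
 16  00011011001001011001→0 (0)
 17  00110110010010110010→0 (0)
 18  01101100100101100100→0 (1)
 19  11011001001011001001→1 (1)
 20  10110010010110010011→1 (1)
 21  01100100101100100111→0 (1)
 22  11001001011001001111→1 (0)
 23  10010010110010011110→1 (0)
 24  00100101100100111100→0 (1)
 25  01001011001001111001→0 (0)
 26  10010110010011110010→1 (1)
 27  00101100100111100101→0 (1)
 28  01011001001111001011→0 (0)
 29  10110010011110010110→1 (0)
 30  01100100111100101100→0 (1)
 31  11001001111001011001→1 (1)
 32  10010011110010110011→1 (1)
 33  00100111100101100111→0 (1)
 34  01001111001011001111→0 (1)
 35  10011110010110011111→1 (0)
 36  00111100101100111110→0 (1)
 37  01111001011001111101→0 (1)
 38  11110010110011111011→1 (1)
 39  11100101100111110111→1 (0)
 40  11001011001111101110→1 (0)
 41  10010110011111011100→1 (0)
 42  00101100111110111000→0 (0)
 43  01011001111101110000→0 (0)
 44  10110011111011100000→1 (1)
 45  01100111110111000001→0 (0)
 46  11001111101110000010→1 (1)
 47  10011111011100000101→1 (0)
 48  00111110111000001010→0 (0)
 49  01111101110000010100→0 (1)
 50  11111011100000101001→1 (1)
 51  11110111000001010011→1 (1)
 52  11101110000010100111→1 (0)

10000100000100100001101100100101100100111100101100111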